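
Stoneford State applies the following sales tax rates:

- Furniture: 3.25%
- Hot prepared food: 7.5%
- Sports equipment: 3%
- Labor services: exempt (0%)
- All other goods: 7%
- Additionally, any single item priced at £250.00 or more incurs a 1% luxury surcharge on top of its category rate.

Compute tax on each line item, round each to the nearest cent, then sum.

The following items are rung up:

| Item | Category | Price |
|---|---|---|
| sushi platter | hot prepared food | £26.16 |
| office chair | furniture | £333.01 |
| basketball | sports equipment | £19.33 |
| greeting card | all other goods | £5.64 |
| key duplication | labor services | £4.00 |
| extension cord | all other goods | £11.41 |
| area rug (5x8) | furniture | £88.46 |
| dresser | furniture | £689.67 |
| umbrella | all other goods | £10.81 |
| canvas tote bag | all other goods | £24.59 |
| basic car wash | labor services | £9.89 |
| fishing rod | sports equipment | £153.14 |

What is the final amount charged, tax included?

Sushi platter £26.16: hot prepared food → 7.5% → £1.96
Office chair £333.01: furniture → 3.25% + 1% surcharge = 4.25% → £14.15
Basketball £19.33: sports equipment → 3% → £0.58
Greeting card £5.64: all other goods → 7% → £0.39
Key duplication £4.00: labor services → 0% → £0.00
Extension cord £11.41: all other goods → 7% → £0.80
Area rug (5x8) £88.46: furniture → 3.25% → £2.87
Dresser £689.67: furniture → 3.25% + 1% surcharge = 4.25% → £29.31
Umbrella £10.81: all other goods → 7% → £0.76
Canvas tote bag £24.59: all other goods → 7% → £1.72
Basic car wash £9.89: labor services → 0% → £0.00
Fishing rod £153.14: sports equipment → 3% → £4.59
Subtotal = £1376.11; tax = £57.13; total due = £1433.24

£1433.24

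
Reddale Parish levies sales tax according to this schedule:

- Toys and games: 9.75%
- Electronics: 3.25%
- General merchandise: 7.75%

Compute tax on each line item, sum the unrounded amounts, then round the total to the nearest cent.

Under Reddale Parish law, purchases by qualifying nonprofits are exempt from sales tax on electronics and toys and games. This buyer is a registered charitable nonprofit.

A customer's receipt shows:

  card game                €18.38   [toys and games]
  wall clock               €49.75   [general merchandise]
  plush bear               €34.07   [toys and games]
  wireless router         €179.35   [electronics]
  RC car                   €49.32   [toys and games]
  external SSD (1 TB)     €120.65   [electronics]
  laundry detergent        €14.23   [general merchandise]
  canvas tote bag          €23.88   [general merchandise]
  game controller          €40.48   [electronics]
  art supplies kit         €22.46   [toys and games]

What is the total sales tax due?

€6.81

Card game €18.38: toys and games, buyer-exempt → 0% → €0.00
Wall clock €49.75: general merchandise → 7.75% → €3.855625
Plush bear €34.07: toys and games, buyer-exempt → 0% → €0.00
Wireless router €179.35: electronics, buyer-exempt → 0% → €0.00
RC car €49.32: toys and games, buyer-exempt → 0% → €0.00
External SSD (1 TB) €120.65: electronics, buyer-exempt → 0% → €0.00
Laundry detergent €14.23: general merchandise → 7.75% → €1.102825
Canvas tote bag €23.88: general merchandise → 7.75% → €1.8507
Game controller €40.48: electronics, buyer-exempt → 0% → €0.00
Art supplies kit €22.46: toys and games, buyer-exempt → 0% → €0.00
Unrounded tax sum = €6.80915 → €6.81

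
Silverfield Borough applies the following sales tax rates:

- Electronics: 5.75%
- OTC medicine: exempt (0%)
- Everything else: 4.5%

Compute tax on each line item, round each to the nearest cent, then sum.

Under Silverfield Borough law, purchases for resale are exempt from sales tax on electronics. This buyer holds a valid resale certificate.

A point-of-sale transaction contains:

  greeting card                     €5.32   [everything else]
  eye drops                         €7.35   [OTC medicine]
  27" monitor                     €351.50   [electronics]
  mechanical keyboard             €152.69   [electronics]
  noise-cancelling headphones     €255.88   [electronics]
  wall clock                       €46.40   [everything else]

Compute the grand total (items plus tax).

€821.47

Greeting card €5.32: everything else → 4.5% → €0.24
Eye drops €7.35: OTC medicine → 0% → €0.00
27" monitor €351.50: electronics, buyer-exempt → 0% → €0.00
Mechanical keyboard €152.69: electronics, buyer-exempt → 0% → €0.00
Noise-cancelling headphones €255.88: electronics, buyer-exempt → 0% → €0.00
Wall clock €46.40: everything else → 4.5% → €2.09
Subtotal = €819.14; tax = €2.33; total due = €821.47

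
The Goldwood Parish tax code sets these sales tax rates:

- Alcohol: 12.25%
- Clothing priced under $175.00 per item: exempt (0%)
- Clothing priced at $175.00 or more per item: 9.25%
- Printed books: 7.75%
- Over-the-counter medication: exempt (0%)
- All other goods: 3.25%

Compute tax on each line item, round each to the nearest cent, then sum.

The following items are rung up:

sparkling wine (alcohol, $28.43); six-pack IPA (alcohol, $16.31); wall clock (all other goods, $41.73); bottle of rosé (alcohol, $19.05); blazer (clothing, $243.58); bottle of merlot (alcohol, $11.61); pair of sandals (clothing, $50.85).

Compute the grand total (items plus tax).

Sparkling wine $28.43: alcohol → 12.25% → $3.48
Six-pack IPA $16.31: alcohol → 12.25% → $2.00
Wall clock $41.73: all other goods → 3.25% → $1.36
Bottle of rosé $19.05: alcohol → 12.25% → $2.33
Blazer $243.58: clothing, $175.00 or more → 9.25% → $22.53
Bottle of merlot $11.61: alcohol → 12.25% → $1.42
Pair of sandals $50.85: clothing, under $175.00 → 0% → $0.00
Subtotal = $411.56; tax = $33.12; total due = $444.68

$444.68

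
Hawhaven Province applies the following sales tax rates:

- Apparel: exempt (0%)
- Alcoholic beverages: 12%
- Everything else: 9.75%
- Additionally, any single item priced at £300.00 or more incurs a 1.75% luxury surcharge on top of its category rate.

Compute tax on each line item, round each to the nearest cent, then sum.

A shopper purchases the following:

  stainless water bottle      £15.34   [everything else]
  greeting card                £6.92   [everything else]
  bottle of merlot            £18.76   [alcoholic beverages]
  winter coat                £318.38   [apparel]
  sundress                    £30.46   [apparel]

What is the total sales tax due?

Stainless water bottle £15.34: everything else → 9.75% → £1.50
Greeting card £6.92: everything else → 9.75% → £0.67
Bottle of merlot £18.76: alcoholic beverages → 12% → £2.25
Winter coat £318.38: apparel → 0% + 1.75% surcharge = 1.75% → £5.57
Sundress £30.46: apparel → 0% → £0.00
Total tax = £1.50 + £0.67 + £2.25 + £5.57 = £9.99

£9.99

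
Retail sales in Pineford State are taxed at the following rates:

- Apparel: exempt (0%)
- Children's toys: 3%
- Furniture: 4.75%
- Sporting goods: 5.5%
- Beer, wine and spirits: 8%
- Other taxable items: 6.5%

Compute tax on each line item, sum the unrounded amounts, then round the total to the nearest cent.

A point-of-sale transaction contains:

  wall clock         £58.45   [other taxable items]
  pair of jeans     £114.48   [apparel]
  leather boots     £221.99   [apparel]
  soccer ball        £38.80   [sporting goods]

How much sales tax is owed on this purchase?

Wall clock £58.45: other taxable items → 6.5% → £3.79925
Pair of jeans £114.48: apparel → 0% → £0.00
Leather boots £221.99: apparel → 0% → £0.00
Soccer ball £38.80: sporting goods → 5.5% → £2.134
Unrounded tax sum = £5.93325 → £5.93

£5.93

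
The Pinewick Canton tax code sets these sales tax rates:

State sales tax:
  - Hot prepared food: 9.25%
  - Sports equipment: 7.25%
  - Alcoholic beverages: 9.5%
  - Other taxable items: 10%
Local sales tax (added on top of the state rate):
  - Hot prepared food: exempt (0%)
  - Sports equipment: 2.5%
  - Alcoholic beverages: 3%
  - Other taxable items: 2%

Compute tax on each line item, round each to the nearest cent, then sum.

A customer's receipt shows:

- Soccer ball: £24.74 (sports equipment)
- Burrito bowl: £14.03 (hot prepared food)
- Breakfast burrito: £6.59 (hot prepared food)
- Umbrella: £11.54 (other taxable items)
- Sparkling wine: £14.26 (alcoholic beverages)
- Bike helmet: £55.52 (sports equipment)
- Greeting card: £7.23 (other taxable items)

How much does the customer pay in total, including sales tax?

Soccer ball £24.74: sports equipment → 7.25% + 2.5% local = 9.75% → £2.41
Burrito bowl £14.03: hot prepared food → 9.25% + 0% local = 9.25% → £1.30
Breakfast burrito £6.59: hot prepared food → 9.25% + 0% local = 9.25% → £0.61
Umbrella £11.54: other taxable items → 10% + 2% local = 12% → £1.38
Sparkling wine £14.26: alcoholic beverages → 9.5% + 3% local = 12.5% → £1.78
Bike helmet £55.52: sports equipment → 7.25% + 2.5% local = 9.75% → £5.41
Greeting card £7.23: other taxable items → 10% + 2% local = 12% → £0.87
Subtotal = £133.91; tax = £13.76; total due = £147.67

£147.67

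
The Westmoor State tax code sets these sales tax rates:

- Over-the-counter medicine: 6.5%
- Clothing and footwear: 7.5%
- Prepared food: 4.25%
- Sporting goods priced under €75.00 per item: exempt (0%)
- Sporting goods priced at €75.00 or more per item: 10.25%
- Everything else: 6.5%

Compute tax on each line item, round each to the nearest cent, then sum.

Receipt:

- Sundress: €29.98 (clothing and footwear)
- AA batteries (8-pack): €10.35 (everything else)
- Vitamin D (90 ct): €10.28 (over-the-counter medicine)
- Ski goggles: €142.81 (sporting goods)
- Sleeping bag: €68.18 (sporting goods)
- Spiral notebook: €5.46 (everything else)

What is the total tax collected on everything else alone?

AA batteries (8-pack) €10.35: everything else → 6.5% → €0.67
Spiral notebook €5.46: everything else → 6.5% → €0.35
Tax on everything else = €0.67 + €0.35 = €1.02

€1.02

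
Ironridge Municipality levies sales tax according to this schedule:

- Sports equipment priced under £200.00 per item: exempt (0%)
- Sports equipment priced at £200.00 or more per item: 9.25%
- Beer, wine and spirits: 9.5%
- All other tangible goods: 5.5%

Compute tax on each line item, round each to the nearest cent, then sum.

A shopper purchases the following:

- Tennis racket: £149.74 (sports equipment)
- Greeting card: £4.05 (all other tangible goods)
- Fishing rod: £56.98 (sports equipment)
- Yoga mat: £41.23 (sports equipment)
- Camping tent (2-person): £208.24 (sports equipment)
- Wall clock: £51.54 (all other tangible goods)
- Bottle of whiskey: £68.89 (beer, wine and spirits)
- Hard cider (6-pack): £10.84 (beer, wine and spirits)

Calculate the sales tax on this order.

Tennis racket £149.74: sports equipment, under £200.00 → 0% → £0.00
Greeting card £4.05: all other tangible goods → 5.5% → £0.22
Fishing rod £56.98: sports equipment, under £200.00 → 0% → £0.00
Yoga mat £41.23: sports equipment, under £200.00 → 0% → £0.00
Camping tent (2-person) £208.24: sports equipment, £200.00 or more → 9.25% → £19.26
Wall clock £51.54: all other tangible goods → 5.5% → £2.83
Bottle of whiskey £68.89: beer, wine and spirits → 9.5% → £6.54
Hard cider (6-pack) £10.84: beer, wine and spirits → 9.5% → £1.03
Total tax = £0.22 + £19.26 + £2.83 + £6.54 + £1.03 = £29.88

£29.88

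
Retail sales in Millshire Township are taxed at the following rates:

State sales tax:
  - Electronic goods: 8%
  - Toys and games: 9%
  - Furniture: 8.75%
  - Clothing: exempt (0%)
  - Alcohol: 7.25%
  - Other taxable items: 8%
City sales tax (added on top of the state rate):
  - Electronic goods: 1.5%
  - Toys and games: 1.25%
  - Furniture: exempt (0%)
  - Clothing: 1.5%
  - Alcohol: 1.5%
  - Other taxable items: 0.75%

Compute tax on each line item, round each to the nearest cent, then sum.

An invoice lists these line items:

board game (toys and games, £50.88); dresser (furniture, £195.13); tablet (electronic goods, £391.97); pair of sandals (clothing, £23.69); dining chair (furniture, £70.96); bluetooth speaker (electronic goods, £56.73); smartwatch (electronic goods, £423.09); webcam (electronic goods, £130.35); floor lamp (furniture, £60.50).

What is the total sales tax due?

Board game £50.88: toys and games → 9% + 1.25% city = 10.25% → £5.22
Dresser £195.13: furniture → 8.75% + 0% city = 8.75% → £17.07
Tablet £391.97: electronic goods → 8% + 1.5% city = 9.5% → £37.24
Pair of sandals £23.69: clothing → 0% + 1.5% city = 1.5% → £0.36
Dining chair £70.96: furniture → 8.75% + 0% city = 8.75% → £6.21
Bluetooth speaker £56.73: electronic goods → 8% + 1.5% city = 9.5% → £5.39
Smartwatch £423.09: electronic goods → 8% + 1.5% city = 9.5% → £40.19
Webcam £130.35: electronic goods → 8% + 1.5% city = 9.5% → £12.38
Floor lamp £60.50: furniture → 8.75% + 0% city = 8.75% → £5.29
Total tax = £5.22 + £17.07 + £37.24 + £0.36 + £6.21 + £5.39 + £40.19 + £12.38 + £5.29 = £129.35

£129.35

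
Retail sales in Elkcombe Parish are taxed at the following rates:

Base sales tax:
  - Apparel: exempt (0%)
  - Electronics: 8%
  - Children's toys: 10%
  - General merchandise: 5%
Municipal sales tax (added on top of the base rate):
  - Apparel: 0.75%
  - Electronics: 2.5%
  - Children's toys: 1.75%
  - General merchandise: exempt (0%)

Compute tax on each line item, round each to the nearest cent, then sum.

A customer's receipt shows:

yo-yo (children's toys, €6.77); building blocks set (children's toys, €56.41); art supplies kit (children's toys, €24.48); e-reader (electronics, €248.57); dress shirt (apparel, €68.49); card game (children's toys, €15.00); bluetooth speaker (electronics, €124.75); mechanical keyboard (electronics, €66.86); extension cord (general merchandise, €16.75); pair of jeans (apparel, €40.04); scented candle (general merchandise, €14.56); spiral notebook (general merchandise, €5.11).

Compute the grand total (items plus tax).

Yo-yo €6.77: children's toys → 10% + 1.75% municipal = 11.75% → €0.80
Building blocks set €56.41: children's toys → 10% + 1.75% municipal = 11.75% → €6.63
Art supplies kit €24.48: children's toys → 10% + 1.75% municipal = 11.75% → €2.88
E-reader €248.57: electronics → 8% + 2.5% municipal = 10.5% → €26.10
Dress shirt €68.49: apparel → 0% + 0.75% municipal = 0.75% → €0.51
Card game €15.00: children's toys → 10% + 1.75% municipal = 11.75% → €1.76
Bluetooth speaker €124.75: electronics → 8% + 2.5% municipal = 10.5% → €13.10
Mechanical keyboard €66.86: electronics → 8% + 2.5% municipal = 10.5% → €7.02
Extension cord €16.75: general merchandise → 5% + 0% municipal = 5% → €0.84
Pair of jeans €40.04: apparel → 0% + 0.75% municipal = 0.75% → €0.30
Scented candle €14.56: general merchandise → 5% + 0% municipal = 5% → €0.73
Spiral notebook €5.11: general merchandise → 5% + 0% municipal = 5% → €0.26
Subtotal = €687.79; tax = €60.93; total due = €748.72

€748.72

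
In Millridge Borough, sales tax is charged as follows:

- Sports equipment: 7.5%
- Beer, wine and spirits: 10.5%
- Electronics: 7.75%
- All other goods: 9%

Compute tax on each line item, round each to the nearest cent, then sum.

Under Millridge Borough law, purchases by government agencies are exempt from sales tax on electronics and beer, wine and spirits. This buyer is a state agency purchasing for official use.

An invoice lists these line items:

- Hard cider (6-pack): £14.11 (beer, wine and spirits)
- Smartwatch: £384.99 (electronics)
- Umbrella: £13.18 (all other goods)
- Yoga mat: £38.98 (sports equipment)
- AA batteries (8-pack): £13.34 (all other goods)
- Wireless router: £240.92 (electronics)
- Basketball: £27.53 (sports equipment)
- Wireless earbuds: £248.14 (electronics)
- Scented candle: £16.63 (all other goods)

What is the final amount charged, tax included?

Hard cider (6-pack) £14.11: beer, wine and spirits, buyer-exempt → 0% → £0.00
Smartwatch £384.99: electronics, buyer-exempt → 0% → £0.00
Umbrella £13.18: all other goods → 9% → £1.19
Yoga mat £38.98: sports equipment → 7.5% → £2.92
AA batteries (8-pack) £13.34: all other goods → 9% → £1.20
Wireless router £240.92: electronics, buyer-exempt → 0% → £0.00
Basketball £27.53: sports equipment → 7.5% → £2.06
Wireless earbuds £248.14: electronics, buyer-exempt → 0% → £0.00
Scented candle £16.63: all other goods → 9% → £1.50
Subtotal = £997.82; tax = £8.87; total due = £1006.69

£1006.69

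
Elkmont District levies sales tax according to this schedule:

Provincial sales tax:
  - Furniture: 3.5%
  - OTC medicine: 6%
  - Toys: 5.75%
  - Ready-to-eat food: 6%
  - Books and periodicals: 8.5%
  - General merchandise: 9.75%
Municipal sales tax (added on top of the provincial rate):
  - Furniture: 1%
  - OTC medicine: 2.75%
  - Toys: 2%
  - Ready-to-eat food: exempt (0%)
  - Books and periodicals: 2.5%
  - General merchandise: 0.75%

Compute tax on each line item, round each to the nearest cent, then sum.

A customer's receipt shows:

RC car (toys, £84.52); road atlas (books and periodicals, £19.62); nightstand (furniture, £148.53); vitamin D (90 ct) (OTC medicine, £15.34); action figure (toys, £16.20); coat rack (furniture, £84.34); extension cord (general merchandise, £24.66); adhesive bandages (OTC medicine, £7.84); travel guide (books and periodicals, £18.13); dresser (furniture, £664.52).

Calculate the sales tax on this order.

£56.96

RC car £84.52: toys → 5.75% + 2% municipal = 7.75% → £6.55
Road atlas £19.62: books and periodicals → 8.5% + 2.5% municipal = 11% → £2.16
Nightstand £148.53: furniture → 3.5% + 1% municipal = 4.5% → £6.68
Vitamin D (90 ct) £15.34: OTC medicine → 6% + 2.75% municipal = 8.75% → £1.34
Action figure £16.20: toys → 5.75% + 2% municipal = 7.75% → £1.26
Coat rack £84.34: furniture → 3.5% + 1% municipal = 4.5% → £3.80
Extension cord £24.66: general merchandise → 9.75% + 0.75% municipal = 10.5% → £2.59
Adhesive bandages £7.84: OTC medicine → 6% + 2.75% municipal = 8.75% → £0.69
Travel guide £18.13: books and periodicals → 8.5% + 2.5% municipal = 11% → £1.99
Dresser £664.52: furniture → 3.5% + 1% municipal = 4.5% → £29.90
Total tax = £6.55 + £2.16 + £6.68 + £1.34 + £1.26 + £3.80 + £2.59 + £0.69 + £1.99 + £29.90 = £56.96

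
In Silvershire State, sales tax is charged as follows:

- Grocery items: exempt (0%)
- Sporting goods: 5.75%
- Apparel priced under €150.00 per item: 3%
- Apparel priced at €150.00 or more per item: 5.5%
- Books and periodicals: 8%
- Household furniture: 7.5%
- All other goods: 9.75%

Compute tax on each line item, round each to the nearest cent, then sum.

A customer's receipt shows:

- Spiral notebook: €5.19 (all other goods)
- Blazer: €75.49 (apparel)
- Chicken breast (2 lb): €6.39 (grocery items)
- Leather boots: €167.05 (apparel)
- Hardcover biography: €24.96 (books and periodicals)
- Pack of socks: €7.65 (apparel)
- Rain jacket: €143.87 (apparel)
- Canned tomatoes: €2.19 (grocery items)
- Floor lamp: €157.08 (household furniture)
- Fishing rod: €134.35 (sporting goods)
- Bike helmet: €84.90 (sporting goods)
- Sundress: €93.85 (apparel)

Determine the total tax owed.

€45.72

Spiral notebook €5.19: all other goods → 9.75% → €0.51
Blazer €75.49: apparel, under €150.00 → 3% → €2.26
Chicken breast (2 lb) €6.39: grocery items → 0% → €0.00
Leather boots €167.05: apparel, €150.00 or more → 5.5% → €9.19
Hardcover biography €24.96: books and periodicals → 8% → €2.00
Pack of socks €7.65: apparel, under €150.00 → 3% → €0.23
Rain jacket €143.87: apparel, under €150.00 → 3% → €4.32
Canned tomatoes €2.19: grocery items → 0% → €0.00
Floor lamp €157.08: household furniture → 7.5% → €11.78
Fishing rod €134.35: sporting goods → 5.75% → €7.73
Bike helmet €84.90: sporting goods → 5.75% → €4.88
Sundress €93.85: apparel, under €150.00 → 3% → €2.82
Total tax = €0.51 + €2.26 + €9.19 + €2.00 + €0.23 + €4.32 + €11.78 + €7.73 + €4.88 + €2.82 = €45.72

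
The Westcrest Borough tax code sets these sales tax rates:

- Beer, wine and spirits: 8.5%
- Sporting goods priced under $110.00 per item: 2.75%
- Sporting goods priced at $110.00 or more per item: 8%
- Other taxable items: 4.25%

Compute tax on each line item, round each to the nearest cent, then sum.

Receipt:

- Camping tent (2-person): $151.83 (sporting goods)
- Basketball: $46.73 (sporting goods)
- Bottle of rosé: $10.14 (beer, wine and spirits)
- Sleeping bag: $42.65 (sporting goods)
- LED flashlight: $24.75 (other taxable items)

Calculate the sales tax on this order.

Camping tent (2-person) $151.83: sporting goods, $110.00 or more → 8% → $12.15
Basketball $46.73: sporting goods, under $110.00 → 2.75% → $1.29
Bottle of rosé $10.14: beer, wine and spirits → 8.5% → $0.86
Sleeping bag $42.65: sporting goods, under $110.00 → 2.75% → $1.17
LED flashlight $24.75: other taxable items → 4.25% → $1.05
Total tax = $12.15 + $1.29 + $0.86 + $1.17 + $1.05 = $16.52

$16.52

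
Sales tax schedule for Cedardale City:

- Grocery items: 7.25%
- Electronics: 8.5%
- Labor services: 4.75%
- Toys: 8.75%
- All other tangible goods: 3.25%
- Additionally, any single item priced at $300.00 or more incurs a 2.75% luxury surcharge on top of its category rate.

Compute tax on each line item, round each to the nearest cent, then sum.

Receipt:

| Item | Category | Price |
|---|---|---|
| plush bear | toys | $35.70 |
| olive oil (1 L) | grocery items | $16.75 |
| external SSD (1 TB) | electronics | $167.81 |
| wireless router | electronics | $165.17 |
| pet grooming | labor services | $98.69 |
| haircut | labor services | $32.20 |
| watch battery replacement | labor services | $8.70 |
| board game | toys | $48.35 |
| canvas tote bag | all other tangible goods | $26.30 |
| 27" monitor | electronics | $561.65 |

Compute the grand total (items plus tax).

$1268.85

Plush bear $35.70: toys → 8.75% → $3.12
Olive oil (1 L) $16.75: grocery items → 7.25% → $1.21
External SSD (1 TB) $167.81: electronics → 8.5% → $14.26
Wireless router $165.17: electronics → 8.5% → $14.04
Pet grooming $98.69: labor services → 4.75% → $4.69
Haircut $32.20: labor services → 4.75% → $1.53
Watch battery replacement $8.70: labor services → 4.75% → $0.41
Board game $48.35: toys → 8.75% → $4.23
Canvas tote bag $26.30: all other tangible goods → 3.25% → $0.85
27" monitor $561.65: electronics → 8.5% + 2.75% surcharge = 11.25% → $63.19
Subtotal = $1161.32; tax = $107.53; total due = $1268.85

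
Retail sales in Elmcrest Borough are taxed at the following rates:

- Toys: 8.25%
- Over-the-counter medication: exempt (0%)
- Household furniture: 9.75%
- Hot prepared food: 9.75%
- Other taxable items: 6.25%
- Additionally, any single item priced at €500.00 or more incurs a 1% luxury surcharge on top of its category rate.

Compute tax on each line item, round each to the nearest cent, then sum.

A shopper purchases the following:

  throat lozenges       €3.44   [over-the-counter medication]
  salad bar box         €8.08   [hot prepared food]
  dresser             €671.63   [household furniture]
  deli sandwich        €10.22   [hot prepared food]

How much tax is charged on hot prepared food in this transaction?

Salad bar box €8.08: hot prepared food → 9.75% → €0.79
Deli sandwich €10.22: hot prepared food → 9.75% → €1.00
Tax on hot prepared food = €0.79 + €1.00 = €1.79

€1.79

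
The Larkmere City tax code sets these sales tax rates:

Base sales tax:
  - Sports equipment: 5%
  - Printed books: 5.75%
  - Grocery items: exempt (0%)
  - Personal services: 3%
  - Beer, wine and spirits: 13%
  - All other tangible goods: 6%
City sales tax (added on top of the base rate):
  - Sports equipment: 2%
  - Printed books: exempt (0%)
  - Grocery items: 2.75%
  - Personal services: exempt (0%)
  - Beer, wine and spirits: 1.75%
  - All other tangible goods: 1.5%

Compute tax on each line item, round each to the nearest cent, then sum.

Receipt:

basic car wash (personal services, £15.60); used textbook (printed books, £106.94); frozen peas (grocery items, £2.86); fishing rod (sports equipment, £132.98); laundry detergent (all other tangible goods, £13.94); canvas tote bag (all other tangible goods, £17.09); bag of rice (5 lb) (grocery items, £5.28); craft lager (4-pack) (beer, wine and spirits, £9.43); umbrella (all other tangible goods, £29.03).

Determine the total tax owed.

Basic car wash £15.60: personal services → 3% + 0% city = 3% → £0.47
Used textbook £106.94: printed books → 5.75% + 0% city = 5.75% → £6.15
Frozen peas £2.86: grocery items → 0% + 2.75% city = 2.75% → £0.08
Fishing rod £132.98: sports equipment → 5% + 2% city = 7% → £9.31
Laundry detergent £13.94: all other tangible goods → 6% + 1.5% city = 7.5% → £1.05
Canvas tote bag £17.09: all other tangible goods → 6% + 1.5% city = 7.5% → £1.28
Bag of rice (5 lb) £5.28: grocery items → 0% + 2.75% city = 2.75% → £0.15
Craft lager (4-pack) £9.43: beer, wine and spirits → 13% + 1.75% city = 14.75% → £1.39
Umbrella £29.03: all other tangible goods → 6% + 1.5% city = 7.5% → £2.18
Total tax = £0.47 + £6.15 + £0.08 + £9.31 + £1.05 + £1.28 + £0.15 + £1.39 + £2.18 = £22.06

£22.06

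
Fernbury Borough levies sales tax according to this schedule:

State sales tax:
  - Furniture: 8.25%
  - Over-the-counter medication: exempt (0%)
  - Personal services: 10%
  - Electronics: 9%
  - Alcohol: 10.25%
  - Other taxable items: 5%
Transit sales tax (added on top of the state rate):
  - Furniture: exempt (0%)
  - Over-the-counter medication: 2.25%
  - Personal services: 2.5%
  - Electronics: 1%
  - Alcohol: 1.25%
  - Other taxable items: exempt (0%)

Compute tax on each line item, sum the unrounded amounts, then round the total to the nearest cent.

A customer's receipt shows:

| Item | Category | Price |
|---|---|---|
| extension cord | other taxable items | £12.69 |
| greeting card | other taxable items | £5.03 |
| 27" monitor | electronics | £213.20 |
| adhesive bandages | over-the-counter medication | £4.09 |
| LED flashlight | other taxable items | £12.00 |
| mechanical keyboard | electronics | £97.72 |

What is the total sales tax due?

£32.67

Extension cord £12.69: other taxable items → 5% + 0% transit = 5% → £0.6345
Greeting card £5.03: other taxable items → 5% + 0% transit = 5% → £0.2515
27" monitor £213.20: electronics → 9% + 1% transit = 10% → £21.32
Adhesive bandages £4.09: over-the-counter medication → 0% + 2.25% transit = 2.25% → £0.092025
LED flashlight £12.00: other taxable items → 5% + 0% transit = 5% → £0.60
Mechanical keyboard £97.72: electronics → 9% + 1% transit = 10% → £9.772
Unrounded tax sum = £32.670025 → £32.67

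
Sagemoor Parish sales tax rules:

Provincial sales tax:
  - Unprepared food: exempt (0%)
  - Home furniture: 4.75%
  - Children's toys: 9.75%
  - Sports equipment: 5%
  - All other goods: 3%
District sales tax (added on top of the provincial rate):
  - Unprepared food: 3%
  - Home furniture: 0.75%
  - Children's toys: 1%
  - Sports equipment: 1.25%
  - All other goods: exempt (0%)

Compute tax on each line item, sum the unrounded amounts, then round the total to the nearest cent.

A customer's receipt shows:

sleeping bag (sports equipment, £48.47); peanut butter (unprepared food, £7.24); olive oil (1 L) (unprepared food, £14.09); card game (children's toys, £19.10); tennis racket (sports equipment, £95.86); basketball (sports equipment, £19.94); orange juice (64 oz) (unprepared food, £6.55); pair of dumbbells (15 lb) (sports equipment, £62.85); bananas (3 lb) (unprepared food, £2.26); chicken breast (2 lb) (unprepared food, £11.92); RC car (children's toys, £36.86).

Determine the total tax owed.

Sleeping bag £48.47: sports equipment → 5% + 1.25% district = 6.25% → £3.029375
Peanut butter £7.24: unprepared food → 0% + 3% district = 3% → £0.2172
Olive oil (1 L) £14.09: unprepared food → 0% + 3% district = 3% → £0.4227
Card game £19.10: children's toys → 9.75% + 1% district = 10.75% → £2.05325
Tennis racket £95.86: sports equipment → 5% + 1.25% district = 6.25% → £5.99125
Basketball £19.94: sports equipment → 5% + 1.25% district = 6.25% → £1.24625
Orange juice (64 oz) £6.55: unprepared food → 0% + 3% district = 3% → £0.1965
Pair of dumbbells (15 lb) £62.85: sports equipment → 5% + 1.25% district = 6.25% → £3.928125
Bananas (3 lb) £2.26: unprepared food → 0% + 3% district = 3% → £0.0678
Chicken breast (2 lb) £11.92: unprepared food → 0% + 3% district = 3% → £0.3576
RC car £36.86: children's toys → 9.75% + 1% district = 10.75% → £3.96245
Unrounded tax sum = £21.4725 → £21.47

£21.47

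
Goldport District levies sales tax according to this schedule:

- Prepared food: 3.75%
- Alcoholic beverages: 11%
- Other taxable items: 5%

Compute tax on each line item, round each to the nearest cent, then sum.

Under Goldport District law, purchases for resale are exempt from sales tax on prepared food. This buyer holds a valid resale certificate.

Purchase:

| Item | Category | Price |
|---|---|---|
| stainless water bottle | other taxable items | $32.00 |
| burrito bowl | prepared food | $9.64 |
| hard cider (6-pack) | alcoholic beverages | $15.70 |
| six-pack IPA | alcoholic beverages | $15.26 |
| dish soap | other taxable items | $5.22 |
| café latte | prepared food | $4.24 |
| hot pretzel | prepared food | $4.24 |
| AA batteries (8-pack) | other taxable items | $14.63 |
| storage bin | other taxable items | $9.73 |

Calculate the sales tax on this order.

$6.49

Stainless water bottle $32.00: other taxable items → 5% → $1.60
Burrito bowl $9.64: prepared food, buyer-exempt → 0% → $0.00
Hard cider (6-pack) $15.70: alcoholic beverages → 11% → $1.73
Six-pack IPA $15.26: alcoholic beverages → 11% → $1.68
Dish soap $5.22: other taxable items → 5% → $0.26
Café latte $4.24: prepared food, buyer-exempt → 0% → $0.00
Hot pretzel $4.24: prepared food, buyer-exempt → 0% → $0.00
AA batteries (8-pack) $14.63: other taxable items → 5% → $0.73
Storage bin $9.73: other taxable items → 5% → $0.49
Total tax = $1.60 + $1.73 + $1.68 + $0.26 + $0.73 + $0.49 = $6.49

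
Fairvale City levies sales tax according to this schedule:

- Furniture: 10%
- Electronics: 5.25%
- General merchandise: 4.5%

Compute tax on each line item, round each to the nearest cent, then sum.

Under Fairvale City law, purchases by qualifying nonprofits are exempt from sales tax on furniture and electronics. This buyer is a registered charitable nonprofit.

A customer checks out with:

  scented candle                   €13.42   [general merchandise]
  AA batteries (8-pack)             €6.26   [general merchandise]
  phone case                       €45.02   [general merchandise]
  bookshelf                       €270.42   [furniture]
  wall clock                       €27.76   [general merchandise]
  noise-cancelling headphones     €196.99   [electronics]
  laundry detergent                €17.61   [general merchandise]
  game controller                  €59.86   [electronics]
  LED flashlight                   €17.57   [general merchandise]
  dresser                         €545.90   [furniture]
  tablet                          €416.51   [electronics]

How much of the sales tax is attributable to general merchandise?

€5.74

Scented candle €13.42: general merchandise → 4.5% → €0.60
AA batteries (8-pack) €6.26: general merchandise → 4.5% → €0.28
Phone case €45.02: general merchandise → 4.5% → €2.03
Wall clock €27.76: general merchandise → 4.5% → €1.25
Laundry detergent €17.61: general merchandise → 4.5% → €0.79
LED flashlight €17.57: general merchandise → 4.5% → €0.79
Tax on general merchandise = €0.60 + €0.28 + €2.03 + €1.25 + €0.79 + €0.79 = €5.74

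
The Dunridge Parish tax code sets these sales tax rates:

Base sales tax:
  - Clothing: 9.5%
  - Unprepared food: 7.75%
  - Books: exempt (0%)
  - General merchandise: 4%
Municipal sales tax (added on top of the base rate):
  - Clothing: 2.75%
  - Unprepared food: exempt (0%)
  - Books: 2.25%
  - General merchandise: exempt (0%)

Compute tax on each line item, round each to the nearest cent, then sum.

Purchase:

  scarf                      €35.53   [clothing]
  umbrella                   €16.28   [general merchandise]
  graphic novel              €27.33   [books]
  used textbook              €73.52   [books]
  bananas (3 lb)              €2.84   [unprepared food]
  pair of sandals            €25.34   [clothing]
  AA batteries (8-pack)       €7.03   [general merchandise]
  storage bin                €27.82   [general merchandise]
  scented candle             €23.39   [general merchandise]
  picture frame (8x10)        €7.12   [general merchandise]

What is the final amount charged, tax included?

Scarf €35.53: clothing → 9.5% + 2.75% municipal = 12.25% → €4.35
Umbrella €16.28: general merchandise → 4% + 0% municipal = 4% → €0.65
Graphic novel €27.33: books → 0% + 2.25% municipal = 2.25% → €0.61
Used textbook €73.52: books → 0% + 2.25% municipal = 2.25% → €1.65
Bananas (3 lb) €2.84: unprepared food → 7.75% + 0% municipal = 7.75% → €0.22
Pair of sandals €25.34: clothing → 9.5% + 2.75% municipal = 12.25% → €3.10
AA batteries (8-pack) €7.03: general merchandise → 4% + 0% municipal = 4% → €0.28
Storage bin €27.82: general merchandise → 4% + 0% municipal = 4% → €1.11
Scented candle €23.39: general merchandise → 4% + 0% municipal = 4% → €0.94
Picture frame (8x10) €7.12: general merchandise → 4% + 0% municipal = 4% → €0.28
Subtotal = €246.20; tax = €13.19; total due = €259.39

€259.39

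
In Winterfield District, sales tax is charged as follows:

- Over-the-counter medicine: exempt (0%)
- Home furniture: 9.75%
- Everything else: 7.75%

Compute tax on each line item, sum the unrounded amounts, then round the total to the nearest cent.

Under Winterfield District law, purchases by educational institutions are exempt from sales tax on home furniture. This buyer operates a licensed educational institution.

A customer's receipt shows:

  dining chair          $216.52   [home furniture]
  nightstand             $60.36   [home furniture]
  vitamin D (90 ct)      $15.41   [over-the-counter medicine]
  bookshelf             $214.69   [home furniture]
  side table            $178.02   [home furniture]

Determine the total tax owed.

$0.00

Dining chair $216.52: home furniture, buyer-exempt → 0% → $0.00
Nightstand $60.36: home furniture, buyer-exempt → 0% → $0.00
Vitamin D (90 ct) $15.41: over-the-counter medicine → 0% → $0.00
Bookshelf $214.69: home furniture, buyer-exempt → 0% → $0.00
Side table $178.02: home furniture, buyer-exempt → 0% → $0.00
Unrounded tax sum = $0.00 → $0.00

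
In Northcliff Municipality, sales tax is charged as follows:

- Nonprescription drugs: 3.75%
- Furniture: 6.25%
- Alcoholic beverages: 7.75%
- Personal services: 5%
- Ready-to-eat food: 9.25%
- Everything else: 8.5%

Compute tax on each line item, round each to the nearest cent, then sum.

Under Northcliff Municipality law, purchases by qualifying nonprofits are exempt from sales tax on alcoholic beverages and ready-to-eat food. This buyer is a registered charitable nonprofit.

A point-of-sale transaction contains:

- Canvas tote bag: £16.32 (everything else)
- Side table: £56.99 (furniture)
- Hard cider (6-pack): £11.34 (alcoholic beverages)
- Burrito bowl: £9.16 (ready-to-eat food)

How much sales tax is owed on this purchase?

£4.95

Canvas tote bag £16.32: everything else → 8.5% → £1.39
Side table £56.99: furniture → 6.25% → £3.56
Hard cider (6-pack) £11.34: alcoholic beverages, buyer-exempt → 0% → £0.00
Burrito bowl £9.16: ready-to-eat food, buyer-exempt → 0% → £0.00
Total tax = £1.39 + £3.56 = £4.95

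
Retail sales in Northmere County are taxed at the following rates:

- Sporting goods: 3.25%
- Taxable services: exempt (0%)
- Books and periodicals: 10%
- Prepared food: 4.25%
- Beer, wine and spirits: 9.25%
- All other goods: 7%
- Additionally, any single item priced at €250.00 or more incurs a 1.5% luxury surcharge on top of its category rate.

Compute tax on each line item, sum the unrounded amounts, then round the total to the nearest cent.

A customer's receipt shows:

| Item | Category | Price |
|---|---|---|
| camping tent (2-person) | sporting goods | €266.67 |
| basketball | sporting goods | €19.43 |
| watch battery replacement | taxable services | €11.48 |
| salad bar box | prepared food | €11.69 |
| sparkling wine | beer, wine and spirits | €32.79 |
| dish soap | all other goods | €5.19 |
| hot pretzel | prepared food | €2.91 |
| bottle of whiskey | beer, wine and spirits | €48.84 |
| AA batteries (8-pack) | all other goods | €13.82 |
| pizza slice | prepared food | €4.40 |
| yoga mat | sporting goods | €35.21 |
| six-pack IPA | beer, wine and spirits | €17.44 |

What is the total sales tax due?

€25.74

Camping tent (2-person) €266.67: sporting goods → 3.25% + 1.5% surcharge = 4.75% → €12.666825
Basketball €19.43: sporting goods → 3.25% → €0.631475
Watch battery replacement €11.48: taxable services → 0% → €0.00
Salad bar box €11.69: prepared food → 4.25% → €0.496825
Sparkling wine €32.79: beer, wine and spirits → 9.25% → €3.033075
Dish soap €5.19: all other goods → 7% → €0.3633
Hot pretzel €2.91: prepared food → 4.25% → €0.123675
Bottle of whiskey €48.84: beer, wine and spirits → 9.25% → €4.5177
AA batteries (8-pack) €13.82: all other goods → 7% → €0.9674
Pizza slice €4.40: prepared food → 4.25% → €0.187
Yoga mat €35.21: sporting goods → 3.25% → €1.144325
Six-pack IPA €17.44: beer, wine and spirits → 9.25% → €1.6132
Unrounded tax sum = €25.7448 → €25.74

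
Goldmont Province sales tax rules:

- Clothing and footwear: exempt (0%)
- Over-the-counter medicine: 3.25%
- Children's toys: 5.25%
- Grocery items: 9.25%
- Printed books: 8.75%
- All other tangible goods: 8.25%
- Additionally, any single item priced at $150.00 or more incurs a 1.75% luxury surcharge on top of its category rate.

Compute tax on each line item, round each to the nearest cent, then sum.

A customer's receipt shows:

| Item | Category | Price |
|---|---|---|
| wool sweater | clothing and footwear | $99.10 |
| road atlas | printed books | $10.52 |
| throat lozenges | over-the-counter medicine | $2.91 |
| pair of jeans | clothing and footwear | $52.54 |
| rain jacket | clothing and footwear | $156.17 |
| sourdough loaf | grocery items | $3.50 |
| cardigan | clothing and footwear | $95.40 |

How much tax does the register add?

Wool sweater $99.10: clothing and footwear → 0% → $0.00
Road atlas $10.52: printed books → 8.75% → $0.92
Throat lozenges $2.91: over-the-counter medicine → 3.25% → $0.09
Pair of jeans $52.54: clothing and footwear → 0% → $0.00
Rain jacket $156.17: clothing and footwear → 0% + 1.75% surcharge = 1.75% → $2.73
Sourdough loaf $3.50: grocery items → 9.25% → $0.32
Cardigan $95.40: clothing and footwear → 0% → $0.00
Total tax = $0.92 + $0.09 + $2.73 + $0.32 = $4.06

$4.06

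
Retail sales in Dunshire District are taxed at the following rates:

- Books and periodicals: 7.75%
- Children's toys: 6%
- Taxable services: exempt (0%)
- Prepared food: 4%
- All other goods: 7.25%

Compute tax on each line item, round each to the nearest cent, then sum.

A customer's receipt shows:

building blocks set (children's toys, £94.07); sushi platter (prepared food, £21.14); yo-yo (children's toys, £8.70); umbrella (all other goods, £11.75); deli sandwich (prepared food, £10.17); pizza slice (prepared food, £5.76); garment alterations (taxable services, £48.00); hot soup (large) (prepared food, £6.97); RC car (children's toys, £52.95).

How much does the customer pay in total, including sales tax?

£271.47

Building blocks set £94.07: children's toys → 6% → £5.64
Sushi platter £21.14: prepared food → 4% → £0.85
Yo-yo £8.70: children's toys → 6% → £0.52
Umbrella £11.75: all other goods → 7.25% → £0.85
Deli sandwich £10.17: prepared food → 4% → £0.41
Pizza slice £5.76: prepared food → 4% → £0.23
Garment alterations £48.00: taxable services → 0% → £0.00
Hot soup (large) £6.97: prepared food → 4% → £0.28
RC car £52.95: children's toys → 6% → £3.18
Subtotal = £259.51; tax = £11.96; total due = £271.47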